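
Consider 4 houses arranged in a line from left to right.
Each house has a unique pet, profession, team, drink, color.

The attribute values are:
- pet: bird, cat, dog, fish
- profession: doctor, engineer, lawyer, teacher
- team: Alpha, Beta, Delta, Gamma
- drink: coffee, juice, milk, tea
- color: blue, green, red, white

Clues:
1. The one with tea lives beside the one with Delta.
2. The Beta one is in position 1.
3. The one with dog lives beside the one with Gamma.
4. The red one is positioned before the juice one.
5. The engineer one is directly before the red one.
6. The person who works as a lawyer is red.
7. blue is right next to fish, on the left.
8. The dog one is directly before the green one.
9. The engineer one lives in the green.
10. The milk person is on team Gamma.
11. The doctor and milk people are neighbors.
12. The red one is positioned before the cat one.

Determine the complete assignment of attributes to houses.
Solution:

House | Pet | Profession | Team | Drink | Color
-----------------------------------------------
  1   | dog | doctor | Beta | coffee | blue
  2   | fish | engineer | Gamma | milk | green
  3   | bird | lawyer | Alpha | tea | red
  4   | cat | teacher | Delta | juice | white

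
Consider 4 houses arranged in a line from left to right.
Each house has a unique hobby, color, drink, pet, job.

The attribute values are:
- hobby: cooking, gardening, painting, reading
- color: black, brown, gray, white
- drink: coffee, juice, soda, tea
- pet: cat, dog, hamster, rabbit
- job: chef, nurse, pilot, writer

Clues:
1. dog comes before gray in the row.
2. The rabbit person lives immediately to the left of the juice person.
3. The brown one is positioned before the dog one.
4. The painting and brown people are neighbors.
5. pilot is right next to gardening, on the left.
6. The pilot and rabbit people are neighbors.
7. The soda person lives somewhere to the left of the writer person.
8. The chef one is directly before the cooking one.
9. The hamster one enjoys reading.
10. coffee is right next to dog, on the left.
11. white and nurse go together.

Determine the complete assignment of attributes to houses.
Solution:

House | Hobby | Color | Drink | Pet | Job
-----------------------------------------
  1   | painting | black | soda | cat | pilot
  2   | gardening | brown | coffee | rabbit | chef
  3   | cooking | white | juice | dog | nurse
  4   | reading | gray | tea | hamster | writer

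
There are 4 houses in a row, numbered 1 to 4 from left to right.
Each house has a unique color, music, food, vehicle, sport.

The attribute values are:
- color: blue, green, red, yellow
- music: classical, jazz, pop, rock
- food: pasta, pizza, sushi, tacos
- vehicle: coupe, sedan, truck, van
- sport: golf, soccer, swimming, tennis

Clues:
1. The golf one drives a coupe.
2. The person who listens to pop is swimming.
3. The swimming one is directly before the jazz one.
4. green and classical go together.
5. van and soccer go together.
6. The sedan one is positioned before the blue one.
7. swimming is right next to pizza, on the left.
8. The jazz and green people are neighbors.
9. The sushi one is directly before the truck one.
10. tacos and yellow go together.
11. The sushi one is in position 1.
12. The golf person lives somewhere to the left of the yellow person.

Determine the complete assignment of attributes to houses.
Solution:

House | Color | Music | Food | Vehicle | Sport
----------------------------------------------
  1   | red | pop | sushi | sedan | swimming
  2   | blue | jazz | pizza | truck | tennis
  3   | green | classical | pasta | coupe | golf
  4   | yellow | rock | tacos | van | soccer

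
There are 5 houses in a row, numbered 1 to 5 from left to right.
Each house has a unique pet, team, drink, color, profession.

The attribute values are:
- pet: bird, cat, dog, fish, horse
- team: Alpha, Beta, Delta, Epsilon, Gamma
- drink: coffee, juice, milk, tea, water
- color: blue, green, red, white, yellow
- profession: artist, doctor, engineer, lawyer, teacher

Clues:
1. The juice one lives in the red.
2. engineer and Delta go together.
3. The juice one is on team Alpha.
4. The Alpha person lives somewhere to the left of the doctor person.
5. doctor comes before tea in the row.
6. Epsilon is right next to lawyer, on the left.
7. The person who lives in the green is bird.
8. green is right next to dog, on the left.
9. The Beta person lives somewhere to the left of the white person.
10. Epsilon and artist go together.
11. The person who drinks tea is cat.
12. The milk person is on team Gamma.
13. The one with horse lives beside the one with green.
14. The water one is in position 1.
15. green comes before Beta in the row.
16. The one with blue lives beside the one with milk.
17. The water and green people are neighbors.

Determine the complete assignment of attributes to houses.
Solution:

House | Pet | Team | Drink | Color | Profession
-----------------------------------------------
  1   | horse | Epsilon | water | blue | artist
  2   | bird | Gamma | milk | green | lawyer
  3   | dog | Alpha | juice | red | teacher
  4   | fish | Beta | coffee | yellow | doctor
  5   | cat | Delta | tea | white | engineer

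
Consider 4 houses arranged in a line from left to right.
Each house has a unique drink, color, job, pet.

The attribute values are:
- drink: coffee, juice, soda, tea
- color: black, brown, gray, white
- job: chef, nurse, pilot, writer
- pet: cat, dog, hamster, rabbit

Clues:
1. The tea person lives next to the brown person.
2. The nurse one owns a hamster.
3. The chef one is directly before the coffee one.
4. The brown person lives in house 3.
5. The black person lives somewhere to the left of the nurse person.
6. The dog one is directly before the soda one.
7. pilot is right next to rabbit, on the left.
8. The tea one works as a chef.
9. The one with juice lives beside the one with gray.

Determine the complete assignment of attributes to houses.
Solution:

House | Drink | Color | Job | Pet
---------------------------------
  1   | juice | black | pilot | cat
  2   | tea | gray | chef | rabbit
  3   | coffee | brown | writer | dog
  4   | soda | white | nurse | hamster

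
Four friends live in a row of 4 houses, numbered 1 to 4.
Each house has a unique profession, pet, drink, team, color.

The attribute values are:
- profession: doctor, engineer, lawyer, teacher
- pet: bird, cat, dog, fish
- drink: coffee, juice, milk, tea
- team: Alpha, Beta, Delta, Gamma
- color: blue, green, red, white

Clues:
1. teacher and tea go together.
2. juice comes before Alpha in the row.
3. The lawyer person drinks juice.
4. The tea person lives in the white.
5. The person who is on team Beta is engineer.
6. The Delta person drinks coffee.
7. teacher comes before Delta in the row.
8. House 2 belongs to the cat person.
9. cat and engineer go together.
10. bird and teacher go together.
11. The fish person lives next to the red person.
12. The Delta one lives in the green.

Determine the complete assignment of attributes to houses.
Solution:

House | Profession | Pet | Drink | Team | Color
-----------------------------------------------
  1   | lawyer | fish | juice | Gamma | blue
  2   | engineer | cat | milk | Beta | red
  3   | teacher | bird | tea | Alpha | white
  4   | doctor | dog | coffee | Delta | green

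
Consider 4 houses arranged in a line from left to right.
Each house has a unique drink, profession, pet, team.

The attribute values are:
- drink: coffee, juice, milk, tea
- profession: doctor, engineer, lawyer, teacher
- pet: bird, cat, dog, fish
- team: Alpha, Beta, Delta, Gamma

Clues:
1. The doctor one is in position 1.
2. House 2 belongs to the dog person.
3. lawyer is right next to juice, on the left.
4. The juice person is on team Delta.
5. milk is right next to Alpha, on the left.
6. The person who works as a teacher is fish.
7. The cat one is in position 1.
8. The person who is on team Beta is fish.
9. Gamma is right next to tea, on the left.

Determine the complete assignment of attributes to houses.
Solution:

House | Drink | Profession | Pet | Team
---------------------------------------
  1   | milk | doctor | cat | Gamma
  2   | tea | lawyer | dog | Alpha
  3   | juice | engineer | bird | Delta
  4   | coffee | teacher | fish | Beta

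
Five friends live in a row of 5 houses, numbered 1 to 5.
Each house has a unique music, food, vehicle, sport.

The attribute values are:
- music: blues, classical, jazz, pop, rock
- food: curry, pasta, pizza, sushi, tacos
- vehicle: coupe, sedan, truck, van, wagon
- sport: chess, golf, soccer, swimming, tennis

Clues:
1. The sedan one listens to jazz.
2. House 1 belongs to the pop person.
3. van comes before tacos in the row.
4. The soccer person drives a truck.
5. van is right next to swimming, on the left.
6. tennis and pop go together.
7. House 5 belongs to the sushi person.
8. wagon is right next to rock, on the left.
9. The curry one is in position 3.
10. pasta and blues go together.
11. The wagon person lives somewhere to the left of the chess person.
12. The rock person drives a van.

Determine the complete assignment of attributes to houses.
Solution:

House | Music | Food | Vehicle | Sport
--------------------------------------
  1   | pop | pizza | coupe | tennis
  2   | blues | pasta | wagon | golf
  3   | rock | curry | van | chess
  4   | jazz | tacos | sedan | swimming
  5   | classical | sushi | truck | soccer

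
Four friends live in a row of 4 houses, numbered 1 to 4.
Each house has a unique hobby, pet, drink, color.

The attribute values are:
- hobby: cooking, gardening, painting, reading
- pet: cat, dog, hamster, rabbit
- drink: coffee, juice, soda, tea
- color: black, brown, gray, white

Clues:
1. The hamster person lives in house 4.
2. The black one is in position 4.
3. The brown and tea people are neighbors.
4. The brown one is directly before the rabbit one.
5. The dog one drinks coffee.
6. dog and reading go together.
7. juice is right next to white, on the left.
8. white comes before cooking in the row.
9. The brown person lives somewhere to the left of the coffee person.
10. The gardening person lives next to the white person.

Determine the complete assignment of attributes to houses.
Solution:

House | Hobby | Pet | Drink | Color
-----------------------------------
  1   | gardening | cat | juice | brown
  2   | painting | rabbit | tea | white
  3   | reading | dog | coffee | gray
  4   | cooking | hamster | soda | black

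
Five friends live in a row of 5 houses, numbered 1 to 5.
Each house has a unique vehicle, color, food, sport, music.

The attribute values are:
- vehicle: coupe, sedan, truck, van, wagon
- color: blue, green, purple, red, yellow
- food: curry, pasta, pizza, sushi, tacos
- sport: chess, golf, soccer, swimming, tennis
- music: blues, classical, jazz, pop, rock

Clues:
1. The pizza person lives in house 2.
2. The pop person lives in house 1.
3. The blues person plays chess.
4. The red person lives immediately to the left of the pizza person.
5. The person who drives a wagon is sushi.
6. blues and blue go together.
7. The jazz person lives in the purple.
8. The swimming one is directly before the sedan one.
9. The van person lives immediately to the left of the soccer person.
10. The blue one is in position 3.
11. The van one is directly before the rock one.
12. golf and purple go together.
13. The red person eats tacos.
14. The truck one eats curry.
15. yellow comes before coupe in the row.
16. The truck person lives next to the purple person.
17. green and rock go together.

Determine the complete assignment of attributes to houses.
Solution:

House | Vehicle | Color | Food | Sport | Music
----------------------------------------------
  1   | van | red | tacos | swimming | pop
  2   | sedan | green | pizza | soccer | rock
  3   | wagon | blue | sushi | chess | blues
  4   | truck | yellow | curry | tennis | classical
  5   | coupe | purple | pasta | golf | jazz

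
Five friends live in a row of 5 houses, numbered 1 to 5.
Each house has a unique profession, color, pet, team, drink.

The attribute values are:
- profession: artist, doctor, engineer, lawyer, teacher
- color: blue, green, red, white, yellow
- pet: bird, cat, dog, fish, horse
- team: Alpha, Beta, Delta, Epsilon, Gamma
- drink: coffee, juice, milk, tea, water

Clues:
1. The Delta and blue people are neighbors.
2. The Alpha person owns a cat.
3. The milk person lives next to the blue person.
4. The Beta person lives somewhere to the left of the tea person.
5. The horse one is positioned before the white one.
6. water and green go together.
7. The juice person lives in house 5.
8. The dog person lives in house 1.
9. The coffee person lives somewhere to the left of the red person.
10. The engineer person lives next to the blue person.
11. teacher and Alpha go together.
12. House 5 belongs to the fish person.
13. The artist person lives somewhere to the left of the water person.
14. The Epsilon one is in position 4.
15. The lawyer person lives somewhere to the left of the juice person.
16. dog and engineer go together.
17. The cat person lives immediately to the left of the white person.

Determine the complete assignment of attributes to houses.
Solution:

House | Profession | Color | Pet | Team | Drink
-----------------------------------------------
  1   | engineer | yellow | dog | Delta | milk
  2   | artist | blue | horse | Beta | coffee
  3   | teacher | green | cat | Alpha | water
  4   | lawyer | white | bird | Epsilon | tea
  5   | doctor | red | fish | Gamma | juice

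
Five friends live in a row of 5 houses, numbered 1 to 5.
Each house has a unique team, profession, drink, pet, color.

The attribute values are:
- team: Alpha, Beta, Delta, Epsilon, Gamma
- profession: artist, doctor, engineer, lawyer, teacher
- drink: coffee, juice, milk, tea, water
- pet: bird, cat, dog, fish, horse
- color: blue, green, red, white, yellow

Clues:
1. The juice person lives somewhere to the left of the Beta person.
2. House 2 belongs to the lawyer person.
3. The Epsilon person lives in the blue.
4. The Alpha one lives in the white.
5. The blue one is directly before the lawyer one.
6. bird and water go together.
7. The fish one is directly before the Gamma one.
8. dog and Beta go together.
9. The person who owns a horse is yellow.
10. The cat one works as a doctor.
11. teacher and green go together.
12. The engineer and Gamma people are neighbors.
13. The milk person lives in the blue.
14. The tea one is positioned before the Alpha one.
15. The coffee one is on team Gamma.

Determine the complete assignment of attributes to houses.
Solution:

House | Team | Profession | Drink | Pet | Color
-----------------------------------------------
  1   | Epsilon | engineer | milk | fish | blue
  2   | Gamma | lawyer | coffee | horse | yellow
  3   | Delta | doctor | juice | cat | red
  4   | Beta | teacher | tea | dog | green
  5   | Alpha | artist | water | bird | white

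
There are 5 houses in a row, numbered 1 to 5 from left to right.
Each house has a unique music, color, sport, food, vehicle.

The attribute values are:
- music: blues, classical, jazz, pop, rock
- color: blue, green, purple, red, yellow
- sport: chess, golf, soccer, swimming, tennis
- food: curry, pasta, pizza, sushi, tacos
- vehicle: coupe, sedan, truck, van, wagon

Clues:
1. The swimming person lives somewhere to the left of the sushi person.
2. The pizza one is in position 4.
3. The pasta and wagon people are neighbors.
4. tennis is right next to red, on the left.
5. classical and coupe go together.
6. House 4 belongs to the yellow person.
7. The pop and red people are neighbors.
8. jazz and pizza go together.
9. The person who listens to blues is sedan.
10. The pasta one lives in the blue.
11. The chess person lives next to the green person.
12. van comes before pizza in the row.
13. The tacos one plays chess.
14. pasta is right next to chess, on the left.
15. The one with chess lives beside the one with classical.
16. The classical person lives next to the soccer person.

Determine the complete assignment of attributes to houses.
Solution:

House | Music | Color | Sport | Food | Vehicle
----------------------------------------------
  1   | pop | blue | tennis | pasta | van
  2   | rock | red | chess | tacos | wagon
  3   | classical | green | swimming | curry | coupe
  4   | jazz | yellow | soccer | pizza | truck
  5   | blues | purple | golf | sushi | sedan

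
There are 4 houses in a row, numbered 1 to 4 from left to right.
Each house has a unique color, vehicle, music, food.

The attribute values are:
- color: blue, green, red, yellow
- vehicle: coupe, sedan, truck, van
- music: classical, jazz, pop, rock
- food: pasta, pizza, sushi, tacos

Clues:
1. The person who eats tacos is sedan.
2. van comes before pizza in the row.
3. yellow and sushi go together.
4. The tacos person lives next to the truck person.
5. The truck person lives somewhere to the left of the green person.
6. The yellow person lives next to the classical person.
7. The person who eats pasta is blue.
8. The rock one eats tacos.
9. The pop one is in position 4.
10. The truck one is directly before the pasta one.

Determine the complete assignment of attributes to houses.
Solution:

House | Color | Vehicle | Music | Food
--------------------------------------
  1   | red | sedan | rock | tacos
  2   | yellow | truck | jazz | sushi
  3   | blue | van | classical | pasta
  4   | green | coupe | pop | pizza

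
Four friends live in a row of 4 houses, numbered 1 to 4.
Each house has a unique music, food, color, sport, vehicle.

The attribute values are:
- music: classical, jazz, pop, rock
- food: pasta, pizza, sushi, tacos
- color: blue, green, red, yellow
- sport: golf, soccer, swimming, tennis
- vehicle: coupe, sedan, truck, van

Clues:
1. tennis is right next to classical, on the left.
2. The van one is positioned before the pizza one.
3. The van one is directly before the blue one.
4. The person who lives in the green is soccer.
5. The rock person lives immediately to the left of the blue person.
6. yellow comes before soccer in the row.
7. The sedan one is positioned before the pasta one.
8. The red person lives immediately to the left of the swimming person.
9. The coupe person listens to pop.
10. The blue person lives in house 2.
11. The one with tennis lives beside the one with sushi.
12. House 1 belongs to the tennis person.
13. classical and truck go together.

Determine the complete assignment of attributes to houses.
Solution:

House | Music | Food | Color | Sport | Vehicle
----------------------------------------------
  1   | rock | tacos | red | tennis | van
  2   | classical | sushi | blue | swimming | truck
  3   | jazz | pizza | yellow | golf | sedan
  4   | pop | pasta | green | soccer | coupe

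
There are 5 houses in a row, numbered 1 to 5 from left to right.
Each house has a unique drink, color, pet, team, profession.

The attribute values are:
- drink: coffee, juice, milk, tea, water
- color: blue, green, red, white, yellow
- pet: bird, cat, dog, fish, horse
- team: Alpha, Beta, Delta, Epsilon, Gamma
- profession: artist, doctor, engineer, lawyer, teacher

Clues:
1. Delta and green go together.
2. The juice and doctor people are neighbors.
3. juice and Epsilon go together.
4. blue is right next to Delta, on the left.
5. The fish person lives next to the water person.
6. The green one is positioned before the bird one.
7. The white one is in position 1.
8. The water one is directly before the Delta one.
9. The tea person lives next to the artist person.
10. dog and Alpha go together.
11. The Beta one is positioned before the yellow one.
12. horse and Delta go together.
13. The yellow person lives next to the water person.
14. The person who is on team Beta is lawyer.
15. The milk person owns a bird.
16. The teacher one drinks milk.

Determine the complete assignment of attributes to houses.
Solution:

House | Drink | Color | Pet | Team | Profession
-----------------------------------------------
  1   | tea | white | cat | Beta | lawyer
  2   | juice | yellow | fish | Epsilon | artist
  3   | water | blue | dog | Alpha | doctor
  4   | coffee | green | horse | Delta | engineer
  5   | milk | red | bird | Gamma | teacher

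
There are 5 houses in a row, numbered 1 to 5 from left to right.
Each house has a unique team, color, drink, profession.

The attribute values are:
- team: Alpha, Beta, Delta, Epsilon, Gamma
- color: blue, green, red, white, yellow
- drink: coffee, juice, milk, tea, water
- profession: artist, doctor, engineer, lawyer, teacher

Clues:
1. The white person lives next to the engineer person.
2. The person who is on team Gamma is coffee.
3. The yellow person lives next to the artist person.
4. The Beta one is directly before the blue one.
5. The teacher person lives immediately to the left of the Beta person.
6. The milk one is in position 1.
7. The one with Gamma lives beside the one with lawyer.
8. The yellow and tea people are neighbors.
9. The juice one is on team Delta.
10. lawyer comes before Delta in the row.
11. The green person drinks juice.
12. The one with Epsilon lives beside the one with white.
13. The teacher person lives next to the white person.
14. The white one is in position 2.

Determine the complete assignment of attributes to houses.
Solution:

House | Team | Color | Drink | Profession
-----------------------------------------
  1   | Epsilon | yellow | milk | teacher
  2   | Beta | white | tea | artist
  3   | Gamma | blue | coffee | engineer
  4   | Alpha | red | water | lawyer
  5   | Delta | green | juice | doctor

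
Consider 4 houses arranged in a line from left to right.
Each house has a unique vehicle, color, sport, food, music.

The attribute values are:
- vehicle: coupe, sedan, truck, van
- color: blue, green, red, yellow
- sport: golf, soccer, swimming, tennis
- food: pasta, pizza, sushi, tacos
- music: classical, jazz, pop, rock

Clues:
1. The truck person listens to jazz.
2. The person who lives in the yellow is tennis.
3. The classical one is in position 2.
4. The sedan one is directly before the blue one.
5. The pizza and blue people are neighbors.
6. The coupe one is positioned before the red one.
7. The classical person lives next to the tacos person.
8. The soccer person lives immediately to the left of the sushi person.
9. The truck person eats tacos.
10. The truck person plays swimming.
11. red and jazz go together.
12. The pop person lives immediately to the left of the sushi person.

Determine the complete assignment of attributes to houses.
Solution:

House | Vehicle | Color | Sport | Food | Music
----------------------------------------------
  1   | sedan | green | soccer | pizza | pop
  2   | coupe | blue | golf | sushi | classical
  3   | truck | red | swimming | tacos | jazz
  4   | van | yellow | tennis | pasta | rock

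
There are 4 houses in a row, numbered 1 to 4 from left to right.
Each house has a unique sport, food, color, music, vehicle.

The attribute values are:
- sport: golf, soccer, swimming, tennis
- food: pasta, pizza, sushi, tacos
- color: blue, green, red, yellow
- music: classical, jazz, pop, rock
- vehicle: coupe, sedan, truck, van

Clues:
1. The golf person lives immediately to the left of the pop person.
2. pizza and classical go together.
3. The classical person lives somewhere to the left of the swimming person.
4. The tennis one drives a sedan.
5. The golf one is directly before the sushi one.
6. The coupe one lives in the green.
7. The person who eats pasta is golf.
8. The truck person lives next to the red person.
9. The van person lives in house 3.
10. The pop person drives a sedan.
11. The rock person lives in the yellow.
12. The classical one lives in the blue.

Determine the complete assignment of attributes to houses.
Solution:

House | Sport | Food | Color | Music | Vehicle
----------------------------------------------
  1   | golf | pasta | yellow | rock | truck
  2   | tennis | sushi | red | pop | sedan
  3   | soccer | pizza | blue | classical | van
  4   | swimming | tacos | green | jazz | coupe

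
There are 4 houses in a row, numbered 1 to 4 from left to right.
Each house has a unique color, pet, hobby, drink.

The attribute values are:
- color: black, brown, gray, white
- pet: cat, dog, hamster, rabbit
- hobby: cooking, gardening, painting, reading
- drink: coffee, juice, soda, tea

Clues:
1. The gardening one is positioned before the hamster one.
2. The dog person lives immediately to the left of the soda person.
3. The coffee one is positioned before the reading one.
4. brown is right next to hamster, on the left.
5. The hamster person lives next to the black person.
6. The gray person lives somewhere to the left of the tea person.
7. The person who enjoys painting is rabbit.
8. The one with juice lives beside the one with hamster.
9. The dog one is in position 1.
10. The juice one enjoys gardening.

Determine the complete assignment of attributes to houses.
Solution:

House | Color | Pet | Hobby | Drink
-----------------------------------
  1   | brown | dog | gardening | juice
  2   | gray | hamster | cooking | soda
  3   | black | rabbit | painting | coffee
  4   | white | cat | reading | tea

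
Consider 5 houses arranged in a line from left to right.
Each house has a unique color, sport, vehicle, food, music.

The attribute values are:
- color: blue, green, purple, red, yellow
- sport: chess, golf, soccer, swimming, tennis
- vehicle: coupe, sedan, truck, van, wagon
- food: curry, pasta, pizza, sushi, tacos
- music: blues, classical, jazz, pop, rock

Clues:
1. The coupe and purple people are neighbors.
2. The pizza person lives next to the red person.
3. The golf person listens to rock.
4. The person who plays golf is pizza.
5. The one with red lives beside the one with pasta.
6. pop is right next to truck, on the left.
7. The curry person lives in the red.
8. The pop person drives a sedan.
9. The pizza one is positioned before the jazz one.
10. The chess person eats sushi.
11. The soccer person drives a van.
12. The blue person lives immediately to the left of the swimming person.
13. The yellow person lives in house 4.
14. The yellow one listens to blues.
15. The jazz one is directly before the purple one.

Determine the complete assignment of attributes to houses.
Solution:

House | Color | Sport | Vehicle | Food | Music
----------------------------------------------
  1   | blue | golf | wagon | pizza | rock
  2   | red | swimming | coupe | curry | jazz
  3   | purple | tennis | sedan | pasta | pop
  4   | yellow | chess | truck | sushi | blues
  5   | green | soccer | van | tacos | classical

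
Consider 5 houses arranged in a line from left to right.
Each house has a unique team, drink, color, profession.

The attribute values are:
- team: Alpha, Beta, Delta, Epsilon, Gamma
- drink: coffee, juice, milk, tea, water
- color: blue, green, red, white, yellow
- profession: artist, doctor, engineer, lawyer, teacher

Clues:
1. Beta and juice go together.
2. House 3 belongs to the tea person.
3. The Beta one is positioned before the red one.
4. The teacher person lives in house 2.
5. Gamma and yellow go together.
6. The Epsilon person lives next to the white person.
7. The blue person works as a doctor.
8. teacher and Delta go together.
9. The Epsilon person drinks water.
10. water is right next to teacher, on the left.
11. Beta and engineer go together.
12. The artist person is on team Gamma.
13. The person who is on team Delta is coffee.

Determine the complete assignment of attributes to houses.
Solution:

House | Team | Drink | Color | Profession
-----------------------------------------
  1   | Epsilon | water | blue | doctor
  2   | Delta | coffee | white | teacher
  3   | Gamma | tea | yellow | artist
  4   | Beta | juice | green | engineer
  5   | Alpha | milk | red | lawyer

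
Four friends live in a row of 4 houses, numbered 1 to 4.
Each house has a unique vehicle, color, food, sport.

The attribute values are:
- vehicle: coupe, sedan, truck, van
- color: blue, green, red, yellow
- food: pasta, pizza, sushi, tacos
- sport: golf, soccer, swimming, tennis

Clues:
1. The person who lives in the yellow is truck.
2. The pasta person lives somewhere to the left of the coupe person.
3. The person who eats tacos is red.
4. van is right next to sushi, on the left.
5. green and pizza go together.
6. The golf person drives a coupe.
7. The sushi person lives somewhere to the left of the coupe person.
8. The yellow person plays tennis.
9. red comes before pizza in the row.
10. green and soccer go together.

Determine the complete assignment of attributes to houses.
Solution:

House | Vehicle | Color | Food | Sport
--------------------------------------
  1   | van | blue | pasta | swimming
  2   | truck | yellow | sushi | tennis
  3   | coupe | red | tacos | golf
  4   | sedan | green | pizza | soccer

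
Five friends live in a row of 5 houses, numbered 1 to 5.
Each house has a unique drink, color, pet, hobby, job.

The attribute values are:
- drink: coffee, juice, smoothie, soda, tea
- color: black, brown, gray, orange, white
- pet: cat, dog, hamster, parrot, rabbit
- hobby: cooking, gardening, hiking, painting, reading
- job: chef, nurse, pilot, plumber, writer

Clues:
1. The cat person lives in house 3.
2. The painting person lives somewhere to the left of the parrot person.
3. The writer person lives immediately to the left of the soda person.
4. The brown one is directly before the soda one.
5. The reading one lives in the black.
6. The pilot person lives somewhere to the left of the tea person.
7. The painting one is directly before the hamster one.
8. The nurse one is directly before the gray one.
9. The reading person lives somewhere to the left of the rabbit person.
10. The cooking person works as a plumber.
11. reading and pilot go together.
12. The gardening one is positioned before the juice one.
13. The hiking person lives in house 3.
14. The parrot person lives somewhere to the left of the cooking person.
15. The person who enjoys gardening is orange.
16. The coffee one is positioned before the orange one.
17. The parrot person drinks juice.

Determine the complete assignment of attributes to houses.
Solution:

House | Drink | Color | Pet | Hobby | Job
-----------------------------------------
  1   | coffee | brown | dog | painting | writer
  2   | soda | orange | hamster | gardening | nurse
  3   | smoothie | gray | cat | hiking | chef
  4   | juice | black | parrot | reading | pilot
  5   | tea | white | rabbit | cooking | plumber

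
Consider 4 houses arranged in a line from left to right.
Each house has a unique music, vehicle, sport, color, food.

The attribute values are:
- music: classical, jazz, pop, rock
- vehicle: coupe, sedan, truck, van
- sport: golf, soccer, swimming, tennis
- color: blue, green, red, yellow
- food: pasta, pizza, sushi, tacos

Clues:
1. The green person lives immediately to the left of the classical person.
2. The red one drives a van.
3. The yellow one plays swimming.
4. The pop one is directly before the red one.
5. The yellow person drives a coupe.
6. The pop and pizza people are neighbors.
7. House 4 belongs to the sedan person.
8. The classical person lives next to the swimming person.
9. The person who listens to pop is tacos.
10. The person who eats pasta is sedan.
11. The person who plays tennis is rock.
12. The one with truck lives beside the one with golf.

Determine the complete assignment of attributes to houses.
Solution:

House | Music | Vehicle | Sport | Color | Food
----------------------------------------------
  1   | pop | truck | soccer | green | tacos
  2   | classical | van | golf | red | pizza
  3   | jazz | coupe | swimming | yellow | sushi
  4   | rock | sedan | tennis | blue | pasta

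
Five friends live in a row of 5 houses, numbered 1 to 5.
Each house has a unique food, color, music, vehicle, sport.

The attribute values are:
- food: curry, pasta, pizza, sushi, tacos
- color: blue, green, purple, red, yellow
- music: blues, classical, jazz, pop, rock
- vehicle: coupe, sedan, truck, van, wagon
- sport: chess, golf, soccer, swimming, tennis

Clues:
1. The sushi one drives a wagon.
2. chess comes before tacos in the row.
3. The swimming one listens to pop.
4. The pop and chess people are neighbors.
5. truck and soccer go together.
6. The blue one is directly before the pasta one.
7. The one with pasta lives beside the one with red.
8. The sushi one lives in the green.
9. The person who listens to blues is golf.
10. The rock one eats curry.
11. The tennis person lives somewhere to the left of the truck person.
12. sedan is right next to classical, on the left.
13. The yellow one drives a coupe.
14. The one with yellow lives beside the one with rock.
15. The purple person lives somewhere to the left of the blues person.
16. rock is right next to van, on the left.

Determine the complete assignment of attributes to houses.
Solution:

House | Food | Color | Music | Vehicle | Sport
----------------------------------------------
  1   | pizza | yellow | pop | coupe | swimming
  2   | curry | blue | rock | sedan | chess
  3   | pasta | purple | classical | van | tennis
  4   | tacos | red | jazz | truck | soccer
  5   | sushi | green | blues | wagon | golf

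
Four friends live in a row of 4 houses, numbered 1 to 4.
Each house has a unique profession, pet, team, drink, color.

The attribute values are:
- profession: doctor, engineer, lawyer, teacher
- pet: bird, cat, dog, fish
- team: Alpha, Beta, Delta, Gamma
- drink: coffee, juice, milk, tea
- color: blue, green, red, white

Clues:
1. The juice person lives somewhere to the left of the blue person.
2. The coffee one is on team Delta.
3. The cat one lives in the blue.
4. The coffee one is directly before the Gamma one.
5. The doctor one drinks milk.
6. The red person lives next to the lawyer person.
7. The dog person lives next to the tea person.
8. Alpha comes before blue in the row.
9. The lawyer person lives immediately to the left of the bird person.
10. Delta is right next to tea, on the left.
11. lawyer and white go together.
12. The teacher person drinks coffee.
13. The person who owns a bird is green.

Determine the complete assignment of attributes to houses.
Solution:

House | Profession | Pet | Team | Drink | Color
-----------------------------------------------
  1   | teacher | dog | Delta | coffee | red
  2   | lawyer | fish | Gamma | tea | white
  3   | engineer | bird | Alpha | juice | green
  4   | doctor | cat | Beta | milk | blue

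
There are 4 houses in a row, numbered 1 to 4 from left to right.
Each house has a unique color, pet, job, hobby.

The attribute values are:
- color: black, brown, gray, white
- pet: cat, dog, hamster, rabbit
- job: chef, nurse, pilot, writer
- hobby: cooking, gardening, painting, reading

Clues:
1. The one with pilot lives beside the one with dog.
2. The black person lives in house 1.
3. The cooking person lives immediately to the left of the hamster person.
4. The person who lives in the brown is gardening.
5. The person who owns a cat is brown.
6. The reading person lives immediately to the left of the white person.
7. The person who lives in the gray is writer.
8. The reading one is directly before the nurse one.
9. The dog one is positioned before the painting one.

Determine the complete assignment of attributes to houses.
Solution:

House | Color | Pet | Job | Hobby
---------------------------------
  1   | black | rabbit | pilot | reading
  2   | white | dog | nurse | cooking
  3   | gray | hamster | writer | painting
  4   | brown | cat | chef | gardening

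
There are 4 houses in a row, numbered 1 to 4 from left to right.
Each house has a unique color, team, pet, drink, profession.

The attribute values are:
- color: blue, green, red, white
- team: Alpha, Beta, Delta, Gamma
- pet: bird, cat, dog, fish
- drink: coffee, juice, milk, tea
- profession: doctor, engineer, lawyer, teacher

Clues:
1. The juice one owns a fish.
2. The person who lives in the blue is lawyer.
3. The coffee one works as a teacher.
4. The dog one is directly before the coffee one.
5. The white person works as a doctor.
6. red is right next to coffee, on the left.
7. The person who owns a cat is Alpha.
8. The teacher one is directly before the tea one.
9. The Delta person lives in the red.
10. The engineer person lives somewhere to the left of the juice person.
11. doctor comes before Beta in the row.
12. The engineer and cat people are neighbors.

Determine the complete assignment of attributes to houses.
Solution:

House | Color | Team | Pet | Drink | Profession
-----------------------------------------------
  1   | red | Delta | dog | milk | engineer
  2   | green | Alpha | cat | coffee | teacher
  3   | white | Gamma | bird | tea | doctor
  4   | blue | Beta | fish | juice | lawyer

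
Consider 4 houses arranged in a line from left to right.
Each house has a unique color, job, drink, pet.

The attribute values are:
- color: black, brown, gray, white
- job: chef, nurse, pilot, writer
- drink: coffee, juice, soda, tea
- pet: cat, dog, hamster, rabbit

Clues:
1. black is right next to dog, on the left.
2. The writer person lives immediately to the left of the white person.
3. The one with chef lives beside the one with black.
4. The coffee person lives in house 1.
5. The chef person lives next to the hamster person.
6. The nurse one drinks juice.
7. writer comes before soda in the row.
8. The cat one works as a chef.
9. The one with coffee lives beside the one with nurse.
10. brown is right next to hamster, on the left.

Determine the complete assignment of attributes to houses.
Solution:

House | Color | Job | Drink | Pet
---------------------------------
  1   | brown | chef | coffee | cat
  2   | black | nurse | juice | hamster
  3   | gray | writer | tea | dog
  4   | white | pilot | soda | rabbit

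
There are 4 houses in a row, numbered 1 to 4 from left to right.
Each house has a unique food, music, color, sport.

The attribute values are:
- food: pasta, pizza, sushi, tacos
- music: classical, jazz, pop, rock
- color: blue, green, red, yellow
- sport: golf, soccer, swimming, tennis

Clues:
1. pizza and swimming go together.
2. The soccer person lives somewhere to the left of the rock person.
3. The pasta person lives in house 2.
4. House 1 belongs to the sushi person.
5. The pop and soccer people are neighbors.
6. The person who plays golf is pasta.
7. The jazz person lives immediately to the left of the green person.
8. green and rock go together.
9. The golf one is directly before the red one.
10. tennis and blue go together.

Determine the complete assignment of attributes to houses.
Solution:

House | Food | Music | Color | Sport
------------------------------------
  1   | sushi | classical | blue | tennis
  2   | pasta | pop | yellow | golf
  3   | tacos | jazz | red | soccer
  4   | pizza | rock | green | swimming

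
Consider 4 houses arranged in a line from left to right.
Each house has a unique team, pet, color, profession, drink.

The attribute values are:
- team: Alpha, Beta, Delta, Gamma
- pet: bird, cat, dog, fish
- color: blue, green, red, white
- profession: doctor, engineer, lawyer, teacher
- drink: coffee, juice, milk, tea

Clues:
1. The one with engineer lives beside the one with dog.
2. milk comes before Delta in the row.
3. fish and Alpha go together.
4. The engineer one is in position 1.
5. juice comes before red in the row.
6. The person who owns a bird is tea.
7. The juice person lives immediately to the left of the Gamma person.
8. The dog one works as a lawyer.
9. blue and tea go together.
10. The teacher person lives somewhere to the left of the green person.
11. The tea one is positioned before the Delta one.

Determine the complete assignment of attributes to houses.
Solution:

House | Team | Pet | Color | Profession | Drink
-----------------------------------------------
  1   | Alpha | fish | white | engineer | juice
  2   | Gamma | dog | red | lawyer | milk
  3   | Beta | bird | blue | teacher | tea
  4   | Delta | cat | green | doctor | coffee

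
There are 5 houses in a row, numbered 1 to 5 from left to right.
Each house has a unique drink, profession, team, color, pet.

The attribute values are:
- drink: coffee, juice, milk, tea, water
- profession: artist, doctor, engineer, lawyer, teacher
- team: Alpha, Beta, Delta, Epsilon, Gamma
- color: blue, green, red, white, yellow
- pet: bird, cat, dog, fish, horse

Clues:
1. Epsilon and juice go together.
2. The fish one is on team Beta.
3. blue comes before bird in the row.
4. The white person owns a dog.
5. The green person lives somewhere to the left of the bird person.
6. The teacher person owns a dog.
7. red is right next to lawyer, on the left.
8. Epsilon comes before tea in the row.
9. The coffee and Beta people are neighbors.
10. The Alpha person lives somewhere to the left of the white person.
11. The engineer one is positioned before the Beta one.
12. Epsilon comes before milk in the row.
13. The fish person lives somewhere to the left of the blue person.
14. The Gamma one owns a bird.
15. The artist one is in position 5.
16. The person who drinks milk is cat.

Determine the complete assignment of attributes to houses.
Solution:

House | Drink | Profession | Team | Color | Pet
-----------------------------------------------
  1   | coffee | engineer | Alpha | red | horse
  2   | water | lawyer | Beta | green | fish
  3   | juice | teacher | Epsilon | white | dog
  4   | milk | doctor | Delta | blue | cat
  5   | tea | artist | Gamma | yellow | bird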